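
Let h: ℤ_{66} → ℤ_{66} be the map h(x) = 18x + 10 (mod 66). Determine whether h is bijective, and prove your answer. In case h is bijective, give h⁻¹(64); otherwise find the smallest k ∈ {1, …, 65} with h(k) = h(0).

We have gcd(18, 66) = 6 > 1. Taking s = 0 and t = 11: h(0) = 10 and h(11) = 18·11 + 10 = 208 ≡ 10 (mod 66).
So h(0) = h(11) while 0 ≠ 11, hence h is not injective, hence not bijective.
Since h is not bijective, we find the least positive k with h(k) = h(0): this means 18k ≡ 0 (mod 66), i.e. 66 ∣ 18k. Since gcd(18, 66) = 6, dividing through by 6 this holds exactly when 11 ∣ 3k, and as gcd(3, 11) = 1, exactly when 11 ∣ k.
The smallest positive such k is 11.

11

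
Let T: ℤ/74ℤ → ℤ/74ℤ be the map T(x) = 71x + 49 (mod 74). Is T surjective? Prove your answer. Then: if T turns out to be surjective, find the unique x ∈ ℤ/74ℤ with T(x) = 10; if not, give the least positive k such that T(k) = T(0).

13

Recall that T is surjective if every y in the codomain equals T(x) for some x in the domain.
Since gcd(71, 74) = 1, 71 is invertible modulo 74. Euclid's algorithm: 74 = 1·71 + 3, 71 = 23·3 + 2, 3 = 1·2 + 1; back-substituting gives 1 = 49·71 − 47·74, so 71⁻¹ ≡ 49 (mod 74).
For any y ∈ ℤ/74ℤ, x = 49(y − 49) mod 74 satisfies T(x) = 71·49(y − 49) + 49 ≡ y (since 71·49 ≡ 1 mod 74). So every y has a preimage.
Therefore T is surjective.
Since T is surjective, we find T⁻¹(10): we need 71x ≡ 10 − 49 ≡ 35 (mod 74). Using 71⁻¹ = 49: x ≡ 49·35 = 1715 = 23·74 + 13, so x = 13.
Check: T(13) = 71·13 + 49 = 972 = 13·74 + 10 ≡ 10 (mod 74).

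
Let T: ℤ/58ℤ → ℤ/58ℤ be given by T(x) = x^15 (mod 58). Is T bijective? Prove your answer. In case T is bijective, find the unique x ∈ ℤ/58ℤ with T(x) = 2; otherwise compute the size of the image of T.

Computing x^15 mod 58 for each x (by repeated squaring, reducing mod 58 at every step), the values T(0), T(1), …, T(57) are: 0, 1, 56, 55, 4, 5, 6, 7, 50, 9, 48, 47, 46, 13, 44, 43, 16, 41, 40, 39, 20, 37, 22, 23, 24, 25, 32, 31, 28, 29, 30, 27, 26, 33, 34, 35, 36, 21, 38, 19, 18, 17, 42, 15, 14, 45, 12, 11, 10, 49, 8, 51, 52, 53, 54, 3, 2, 57.
Every element of ℤ/58ℤ appears exactly once in this list, so T is a bijection, and in particular bijective.
Since T is bijective, we read off the preimage of 2 from the same table: T(56) = 2, so T⁻¹(2) = 56.

56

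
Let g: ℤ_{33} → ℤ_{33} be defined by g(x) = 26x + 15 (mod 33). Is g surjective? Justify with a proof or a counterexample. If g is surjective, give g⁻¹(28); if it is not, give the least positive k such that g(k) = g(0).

Since gcd(26, 33) = 1, 26 is invertible modulo 33. Euclid's algorithm: 33 = 1·26 + 7, 26 = 3·7 + 5, 7 = 1·5 + 2, 5 = 2·2 + 1; back-substituting gives 1 = 14·26 − 11·33, so 26⁻¹ ≡ 14 (mod 33).
For any y ∈ ℤ_{33}, x = 14(y − 15) mod 33 satisfies g(x) = 26·14(y − 15) + 15 ≡ y (since 26·14 ≡ 1 mod 33). So every y has a preimage.
So g is surjective.
Since g is surjective, we compute g⁻¹(28): solve 26x + 15 ≡ 28 (mod 33), i.e. 26x ≡ 13 (mod 33).
Multiplying by 26⁻¹ = 14 gives x ≡ 14·13 = 182 = 5·33 + 17 ≡ 17 (mod 33).
Check: g(17) = 26·17 + 15 = 457 = 13·33 + 28 ≡ 28 (mod 33).

17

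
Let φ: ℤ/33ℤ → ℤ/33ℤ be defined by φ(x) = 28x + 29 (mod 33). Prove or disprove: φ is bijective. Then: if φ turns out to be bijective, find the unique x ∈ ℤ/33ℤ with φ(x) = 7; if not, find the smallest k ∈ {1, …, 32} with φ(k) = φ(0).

11

If φ(s) = φ(t), then 28s ≡ 28t (mod 33). Because gcd(28, 33) = 1, we may cancel 28 to get s ≡ t (mod 33).
We now compute 28⁻¹ mod 33 explicitly. Euclid's algorithm: 33 = 1·28 + 5, 28 = 5·5 + 3, 5 = 1·3 + 2, 3 = 1·2 + 1; back-substituting gives 1 = 13·28 − 11·33, so 28⁻¹ ≡ 13 (mod 33).
Then y ↦ 13(y − 29) is a two-sided inverse to φ, so every y ∈ ℤ/33ℤ has a preimage.
Therefore φ is bijective.
Since φ is bijective, we compute φ⁻¹(7): solve 28x + 29 ≡ 7 (mod 33), i.e. 28x ≡ 11 (mod 33).
Multiplying by 28⁻¹ = 13 gives x ≡ 13·11 = 143 = 4·33 + 11 ≡ 11 (mod 33).
Check: φ(11) = 28·11 + 29 = 337 = 10·33 + 7 ≡ 7 (mod 33).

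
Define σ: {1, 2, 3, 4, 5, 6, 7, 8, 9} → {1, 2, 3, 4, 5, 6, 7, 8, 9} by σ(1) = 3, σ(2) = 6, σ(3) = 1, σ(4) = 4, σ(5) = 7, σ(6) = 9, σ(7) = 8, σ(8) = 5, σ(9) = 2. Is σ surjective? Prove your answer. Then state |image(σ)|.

Every element of the codomain has a preimage: 1 = σ(3), 2 = σ(9), 3 = σ(1), 4 = σ(4), 5 = σ(8), 6 = σ(2), 7 = σ(5), 8 = σ(7), 9 = σ(6).
Thus σ is surjective.
The image of σ is {1, 2, 3, 4, 5, 6, 7, 8, 9}, which has 9 elements.

9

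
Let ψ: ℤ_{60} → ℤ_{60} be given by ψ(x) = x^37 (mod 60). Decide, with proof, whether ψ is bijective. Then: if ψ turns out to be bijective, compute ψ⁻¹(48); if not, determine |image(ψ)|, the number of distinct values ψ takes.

45

ψ(0) = 0^37 = 0.
ψ(30): Repeated squaring mod 60: 30^1 ≡ 30, 30^2 ≡ 30² = 900 ≡ 0, 30^4 ≡ 0² = 0, 30^8 ≡ 0² = 0, 30^16 ≡ 0² = 0, 30^32 ≡ 0² = 0. Since 37 = 32 + 4 + 1, 30^37 ≡ 0·0·30: 0·0 = 0, then 0·30 = 0. So 30^37 ≡ 0 (mod 60).
So ψ(0) = ψ(30) = 0 while 0 ≠ 30, thus ψ is not injective, hence not bijective.
Since ψ is not bijective, we determine |image(ψ)|. Computing x^37 mod 60 for each x (by repeated squaring, reducing mod 60 at every step), the values ψ(0), ψ(1), …, ψ(59) are: 0, 1, 32, 3, 4, 5, 36, 7, 8, 9, 40, 11, 12, 13, 44, 15, 16, 17, 48, 19, 20, 21, 52, 23, 24, 25, 56, 27, 28, 29, 0, 31, 32, 33, 4, 35, 36, 37, 8, 39, 40, 41, 12, 43, 44, 45, 16, 47, 48, 49, 20, 51, 52, 53, 24, 55, 56, 57, 28, 59.
The distinct values are {0, 1, 3, 4, 5, 7, 8, 9, 11, 12, 13, 15, 16, 17, 19, 20, 21, 23, 24, 25, 27, 28, 29, 31, 32, 33, 35, 36, 37, 39, 40, 41, 43, 44, 45, 47, 48, 49, 51, 52, 53, 55, 56, 57, 59}; there are 45 of them.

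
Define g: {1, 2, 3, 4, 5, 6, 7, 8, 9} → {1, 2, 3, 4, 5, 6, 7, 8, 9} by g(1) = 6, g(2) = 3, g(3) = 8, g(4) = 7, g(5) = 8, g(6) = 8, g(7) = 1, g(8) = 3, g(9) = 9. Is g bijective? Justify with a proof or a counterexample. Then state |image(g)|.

g(3) = 8 = g(5) with 3 ≠ 5, so g is not injective, hence not bijective.
The image of g is {1, 3, 6, 7, 8, 9}, which has 6 elements.

6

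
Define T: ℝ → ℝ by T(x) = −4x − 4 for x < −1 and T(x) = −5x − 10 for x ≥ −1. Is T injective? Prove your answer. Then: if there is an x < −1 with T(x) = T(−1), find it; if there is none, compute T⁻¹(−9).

-1/5

Both pieces are strictly decreasing (slopes −4 and −5), so each is injective on its own interval.
The left piece maps (−∞, −1) onto (0, ∞); the right piece maps [−1, ∞) onto (−∞, −5].
These images are disjoint, so no value is attained by both pieces. Therefore T is injective.
Because the two images are disjoint, no x < −1 has T(x) = T(−1), so we compute T⁻¹(−9): −9 lies in (−∞, −5], so solve −5x − 10 = −9: x = (−9 + 10)/(−5) = −1/5.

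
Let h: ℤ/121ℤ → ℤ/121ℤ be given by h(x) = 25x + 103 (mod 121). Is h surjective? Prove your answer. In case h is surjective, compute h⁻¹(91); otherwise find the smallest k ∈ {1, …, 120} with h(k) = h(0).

106

Recall: h is surjective if every y in the codomain equals h(x) for some x in the domain.
Since gcd(25, 121) = 1, 25 is invertible modulo 121. Euclid's algorithm: 121 = 4·25 + 21, 25 = 1·21 + 4, 21 = 5·4 + 1; back-substituting gives 1 = 92·25 − 19·121, so 25⁻¹ ≡ 92 (mod 121).
Then y ↦ 92(y − 103) is a two-sided inverse to h, so every y ∈ ℤ/121ℤ has a preimage.
Thus h is surjective.
Since h is surjective, we compute h⁻¹(91): solve 25x + 103 ≡ 91 (mod 121), i.e. 25x ≡ 109 (mod 121).
Multiplying by 25⁻¹ = 92 gives x ≡ 92·109 = 10028 = 82·121 + 106 ≡ 106 (mod 121).
Check: h(106) = 25·106 + 103 = 2753 = 22·121 + 91 ≡ 91 (mod 121).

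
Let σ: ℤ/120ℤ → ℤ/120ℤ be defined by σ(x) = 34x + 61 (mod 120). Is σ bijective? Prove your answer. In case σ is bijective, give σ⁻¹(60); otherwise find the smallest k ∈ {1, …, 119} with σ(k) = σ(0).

We have gcd(34, 120) = 2 > 1. Taking x_1 = 0 and x_2 = 60: σ(0) = 61 and σ(60) = 34·60 + 61 = 2101 ≡ 61 (mod 120).
So σ(0) = σ(60) while 0 ≠ 60, so σ is not injective, hence not bijective.
Since σ is not bijective, we find the least positive k with σ(k) = σ(0): this means 34k ≡ 0 (mod 120), i.e. 120 ∣ 34k. Since gcd(34, 120) = 2, dividing through by 2 this holds exactly when 60 ∣ 17k, and as gcd(17, 60) = 1, exactly when 60 ∣ k.
The smallest positive such k is 60.

60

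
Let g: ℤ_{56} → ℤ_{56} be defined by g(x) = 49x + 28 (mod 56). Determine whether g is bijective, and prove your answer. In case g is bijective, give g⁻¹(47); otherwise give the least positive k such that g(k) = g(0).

8

By definition, injectivity means: for all u, v in the domain, g(u) = g(v) implies u = v.
We have gcd(49, 56) = 7 > 1. Taking u = 0 and v = 8: g(0) = 28 and g(8) = 49·8 + 28 = 420 ≡ 28 (mod 56).
So g(0) = g(8) while 0 ≠ 8, hence g is not injective, hence not bijective.
Since g is not bijective, we find the least positive k with g(k) = g(0): this means 49k ≡ 0 (mod 56), i.e. 56 ∣ 49k. Since gcd(49, 56) = 7, dividing through by 7 this holds exactly when 8 ∣ 7k, and as gcd(7, 8) = 1, exactly when 8 ∣ k.
The smallest positive such k is 8.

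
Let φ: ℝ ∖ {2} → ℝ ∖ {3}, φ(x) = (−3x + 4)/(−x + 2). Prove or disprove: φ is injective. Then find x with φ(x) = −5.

7/4

Suppose φ(x_1) = φ(x_2). Cross-multiplying: (−3x_1 + 4)(−x_2 + 2) = (−3x_2 + 4)(−x_1 + 2).
Expanding both sides and cancelling the symmetric terms leaves −2·(x_1 − x_2) = 0. Since −2 ≠ 0, x_1 = x_2. Thus φ is injective.
Solving φ(x) = −5: cross-multiplying gives −3x + 4 = −5(−x + 2), which rearranges to −8x = −14, so x = 7/4.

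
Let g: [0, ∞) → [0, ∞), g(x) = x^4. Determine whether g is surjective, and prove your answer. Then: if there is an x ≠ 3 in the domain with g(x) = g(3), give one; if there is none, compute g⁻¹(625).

For any y ∈ [0, ∞), x = y^{1/4} ∈ [0, ∞) gives g(x) = y, so g is surjective.
Since x ↦ x^4 is strictly increasing on [0, ∞), it is injective there, so no x ≠ 3 in the domain has g(x) = g(3). We therefore compute g⁻¹(625) = 625^{1/4} = 5 (indeed 5^4 = 625).

5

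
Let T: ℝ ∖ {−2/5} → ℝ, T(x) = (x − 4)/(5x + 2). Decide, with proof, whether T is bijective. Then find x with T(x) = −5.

-3/13

If T(x) = 1/5, cross-multiplying gives 5(x − 4) = 1(5x + 2), which simplifies to −20 = 2 — false.  So 1/5 has no preimage and T is not surjective.
Hence T is not bijective.
Solving T(x) = −5: cross-multiplying gives x − 4 = −5(5x + 2), which rearranges to 26x = −6, so x = −3/13.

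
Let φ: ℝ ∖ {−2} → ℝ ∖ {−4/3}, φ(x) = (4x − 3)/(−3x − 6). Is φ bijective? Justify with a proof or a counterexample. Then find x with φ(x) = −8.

-51/20

Suppose φ(x_1) = φ(x_2). Cross-multiplying: (4x_1 − 3)(−3x_2 − 6) = (4x_2 − 3)(−3x_1 − 6).
Expanding both sides and cancelling the symmetric terms leaves −33·(x_1 − x_2) = 0. Since −33 ≠ 0, x_1 = x_2. Hence φ is injective.
For any y ≠ −4/3, solving y(−3x − 6) = 4x − 3 for x gives a well-defined x ≠ −2. So φ is surjective.
So φ is bijective.
Solving φ(x) = −8: cross-multiplying gives 4x − 3 = −8(−3x − 6), which rearranges to −20x = 51, so x = −51/20.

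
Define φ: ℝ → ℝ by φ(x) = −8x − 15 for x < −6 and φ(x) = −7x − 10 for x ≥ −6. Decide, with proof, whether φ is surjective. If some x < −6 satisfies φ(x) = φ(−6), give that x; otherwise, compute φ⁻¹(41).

-7

Both pieces are strictly decreasing (slopes −8 and −7), so each is injective on its own interval.
The left piece maps (−∞, −6) onto (33, ∞); the right piece maps [−6, ∞) onto (−∞, 32].
The union (33, ∞) ∪ (−∞, 32] omits the interval between 33 and 32; in particular 33 has no preimage. So φ is not surjective.
Because the two images are disjoint, no x < −6 has φ(x) = φ(−6), so we compute φ⁻¹(41): 41 lies in (33, ∞), so solve −8x − 15 = 41: x = (41 + 15)/(−8) = −7.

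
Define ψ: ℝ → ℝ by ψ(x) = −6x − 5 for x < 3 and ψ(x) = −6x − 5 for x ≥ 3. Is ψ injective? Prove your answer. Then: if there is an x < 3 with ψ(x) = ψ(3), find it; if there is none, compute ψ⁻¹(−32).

9/2

Both pieces are strictly decreasing (slopes −6 and −6), so each is injective on its own interval.
The left piece maps (−∞, 3) onto (−23, ∞); the right piece maps [3, ∞) onto (−∞, −23].
These images are disjoint, so no value is attained by both pieces. Hence ψ is injective.
Because the two images are disjoint, no x < 3 has ψ(x) = ψ(3), so we compute ψ⁻¹(−32): −32 lies in (−∞, −23], so solve −6x − 5 = −32: x = (−32 + 5)/(−6) = 9/2.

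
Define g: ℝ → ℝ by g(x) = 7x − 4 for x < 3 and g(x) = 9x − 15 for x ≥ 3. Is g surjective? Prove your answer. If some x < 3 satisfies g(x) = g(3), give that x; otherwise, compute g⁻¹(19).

16/7

Both pieces are strictly increasing (slopes 7 and 9), so each is injective on its own interval.
The left piece maps (−∞, 3) onto (−∞, 17); the right piece maps [3, ∞) onto [12, ∞).
The union (−∞, 17) ∪ [12, ∞) covers ℝ, so g is surjective.
For the follow-up: the images overlap, so an x < 3 with g(x) = g(3) exists. g(3) = 12; solving 7x − 4 = 12 for x < 3 gives x = (12 + 4)/7 = 16/7.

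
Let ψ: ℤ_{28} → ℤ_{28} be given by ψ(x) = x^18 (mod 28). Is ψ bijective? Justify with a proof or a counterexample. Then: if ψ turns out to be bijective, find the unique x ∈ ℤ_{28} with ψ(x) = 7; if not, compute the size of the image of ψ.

4

ψ(1) = 1^18 = 1.
ψ(3): Repeated squaring mod 28: 3^1 ≡ 3, 3^2 ≡ 3² = 9, 3^4 ≡ 9² = 81 ≡ 25, 3^8 ≡ 25² = 625 ≡ 9, 3^16 ≡ 9² = 81 ≡ 25. Since 18 = 16 + 2, 3^18 ≡ 25·9: 25·9 = 225 ≡ 1. So 3^18 ≡ 1 (mod 28).
So ψ(1) = ψ(3) = 1 while 1 ≠ 3, hence ψ is not injective, hence not bijective.
Since ψ is not bijective, we determine |image(ψ)|. Computing x^18 mod 28 for each x (by repeated squaring, reducing mod 28 at every step), the values ψ(0), ψ(1), …, ψ(27) are: 0, 1, 8, 1, 8, 1, 8, 21, 8, 1, 8, 1, 8, 1, 0, 1, 8, 1, 8, 1, 8, 21, 8, 1, 8, 1, 8, 1.
The distinct values are {0, 1, 8, 21}; there are 4 of them.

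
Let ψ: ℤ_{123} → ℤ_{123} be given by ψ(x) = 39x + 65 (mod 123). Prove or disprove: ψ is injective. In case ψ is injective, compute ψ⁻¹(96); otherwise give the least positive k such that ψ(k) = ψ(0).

41

We have gcd(39, 123) = 3 > 1. Taking x_1 = 0 and x_2 = 41: ψ(0) = 65 and ψ(41) = 39·41 + 65 = 1664 ≡ 65 (mod 123).
So ψ(0) = ψ(41) while 0 ≠ 41, thus ψ is not injective.
Since ψ is not injective, we find the least positive k with ψ(k) = ψ(0): this means 39k ≡ 0 (mod 123), i.e. 123 ∣ 39k. Since gcd(39, 123) = 3, dividing through by 3 this holds exactly when 41 ∣ 13k, and as gcd(13, 41) = 1, exactly when 41 ∣ k.
The smallest positive such k is 41.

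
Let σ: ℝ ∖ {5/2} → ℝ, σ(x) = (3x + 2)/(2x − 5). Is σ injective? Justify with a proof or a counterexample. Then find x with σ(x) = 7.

Suppose σ(x_1) = σ(x_2). Cross-multiplying: (3x_1 + 2)(2x_2 − 5) = (3x_2 + 2)(2x_1 − 5).
Expanding both sides and cancelling the symmetric terms leaves −19·(x_1 − x_2) = 0. Since −19 ≠ 0, x_1 = x_2. Thus σ is injective.
Solving σ(x) = 7: cross-multiplying gives 3x + 2 = 7(2x − 5), which rearranges to −11x = −37, so x = 37/11.

37/11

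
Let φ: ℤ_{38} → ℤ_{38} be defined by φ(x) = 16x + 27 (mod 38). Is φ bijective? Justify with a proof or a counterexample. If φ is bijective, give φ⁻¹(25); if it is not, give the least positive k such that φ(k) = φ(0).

We have gcd(16, 38) = 2 > 1. Taking x_1 = 0 and x_2 = 19: φ(0) = 27 and φ(19) = 16·19 + 27 = 331 ≡ 27 (mod 38).
So φ(0) = φ(19) while 0 ≠ 19, thus φ is not injective, hence not bijective.
Since φ is not bijective, we find the least positive k with φ(k) = φ(0): this means 16k ≡ 0 (mod 38), i.e. 38 ∣ 16k. Since gcd(16, 38) = 2, dividing through by 2 this holds exactly when 19 ∣ 8k, and as gcd(8, 19) = 1, exactly when 19 ∣ k.
The smallest positive such k is 19.

19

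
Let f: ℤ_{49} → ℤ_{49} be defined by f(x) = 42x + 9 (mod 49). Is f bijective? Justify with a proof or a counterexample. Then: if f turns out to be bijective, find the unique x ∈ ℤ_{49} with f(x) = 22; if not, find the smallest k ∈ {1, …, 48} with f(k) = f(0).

By definition, f is injective when f(x_1) = f(x_2) forces x_1 = x_2.
We have gcd(42, 49) = 7 > 1. Taking x_1 = 0 and x_2 = 7: f(0) = 9 and f(7) = 42·7 + 9 = 303 ≡ 9 (mod 49).
So f(0) = f(7) while 0 ≠ 7, hence f is not injective, hence not bijective.
Since f is not bijective, we find the least positive k with f(k) = f(0): this means 42k ≡ 0 (mod 49), i.e. 49 ∣ 42k. Since gcd(42, 49) = 7, dividing through by 7 this holds exactly when 7 ∣ 6k, and as gcd(6, 7) = 1, exactly when 7 ∣ k.
The smallest positive such k is 7.

7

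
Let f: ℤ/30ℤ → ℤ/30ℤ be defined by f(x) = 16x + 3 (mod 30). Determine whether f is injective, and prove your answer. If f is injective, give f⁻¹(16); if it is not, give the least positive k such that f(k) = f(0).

15

Recall: f is injective when f(a) = f(b) forces a = b.
We have gcd(16, 30) = 2 > 1. Taking a = 0 and b = 15: f(0) = 3 and f(15) = 16·15 + 3 = 243 ≡ 3 (mod 30).
So f(0) = f(15) while 0 ≠ 15, thus f is not injective.
Since f is not injective, we find the least positive k with f(k) = f(0): this means 16k ≡ 0 (mod 30), i.e. 30 ∣ 16k. Since gcd(16, 30) = 2, dividing through by 2 this holds exactly when 15 ∣ 8k, and as gcd(8, 15) = 1, exactly when 15 ∣ k.
The smallest positive such k is 15.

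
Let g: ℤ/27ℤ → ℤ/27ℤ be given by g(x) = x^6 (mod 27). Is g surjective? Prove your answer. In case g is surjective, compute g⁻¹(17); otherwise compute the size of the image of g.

g(0) = 0^6 = 0.
g(3): Repeated squaring mod 27: 3^1 ≡ 3, 3^2 ≡ 3² = 9, 3^4 ≡ 9² = 81 ≡ 0. Since 6 = 4 + 2, 3^6 ≡ 0·9: 0·9 = 0. So 3^6 ≡ 0 (mod 27).
So g(0) = g(3) = 0 while 0 ≠ 3, hence g is not injective.
A non-injective map from the 27-element set ℤ/27ℤ to itself takes at most 26 distinct values, so it cannot be surjective. Therefore g is not surjective.
Since g is not surjective, we determine |image(g)|. Computing x^6 mod 27 for each x (by repeated squaring, reducing mod 27 at every step), the values g(0), g(1), …, g(26) are: 0, 1, 10, 0, 19, 19, 0, 10, 1, 0, 1, 10, 0, 19, 19, 0, 10, 1, 0, 1, 10, 0, 19, 19, 0, 10, 1.
The distinct values are {0, 1, 10, 19}; there are 4 of them.

4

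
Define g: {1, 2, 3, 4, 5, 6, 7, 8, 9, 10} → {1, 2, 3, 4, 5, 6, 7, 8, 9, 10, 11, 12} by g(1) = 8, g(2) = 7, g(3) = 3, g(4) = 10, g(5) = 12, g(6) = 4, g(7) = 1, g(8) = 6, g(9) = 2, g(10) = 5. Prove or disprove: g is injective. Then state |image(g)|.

The values g(1), …, g(10) are 8, 7, 3, 10, 12, 4, 1, 6, 2, 5 — all distinct.
So g(u) = g(v) only when u = v, and g is injective.
The image of g is {1, 2, 3, 4, 5, 6, 7, 8, 10, 12}, which has 10 elements.

10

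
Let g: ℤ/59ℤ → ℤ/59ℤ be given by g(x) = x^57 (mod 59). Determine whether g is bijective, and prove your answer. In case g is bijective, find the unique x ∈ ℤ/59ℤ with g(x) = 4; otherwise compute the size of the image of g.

15

Since 59 is prime, the nonzero elements of ℤ/59ℤ form a cyclic group of order 58.
As gcd(57, 58) = 1, raising to the 57th power is a bijection on this group: if u^57 ≡ v^57 then (uv^{−1})^57 = 1, and the only element of order dividing gcd(57, 58) = 1 is 1, so u = v.
With g(0) = 0 this makes g injective on all of ℤ/59ℤ, hence bijective (finite equal-size domain and codomain). In particular g is bijective.
Since g is bijective, we find the preimage of 4. The inverse of x ↦ x^57 on (ℤ/59ℤ)^× is x ↦ x^57, because 57·57 = 3249 = 56·58 + 1 ≡ 1 (mod 58) and x^{58} = 1 for x ≠ 0 (Fermat). So g⁻¹(4) = 4^57 mod 59.
Repeated squaring mod 59: 4^1 ≡ 4, 4^2 ≡ 4² = 16, 4^4 ≡ 16² = 256 ≡ 20, 4^8 ≡ 20² = 400 ≡ 46, 4^16 ≡ 46² = 2116 ≡ 51, 4^32 ≡ 51² = 2601 ≡ 5. Since 57 = 32 + 16 + 8 + 1, 4^57 ≡ 5·51·46·4: 5·51 = 255 ≡ 19, then 19·46 = 874 ≡ 48, then 48·4 = 192 ≡ 15. So 4^57 ≡ 15 (mod 59).
Hence g⁻¹(4) = 15.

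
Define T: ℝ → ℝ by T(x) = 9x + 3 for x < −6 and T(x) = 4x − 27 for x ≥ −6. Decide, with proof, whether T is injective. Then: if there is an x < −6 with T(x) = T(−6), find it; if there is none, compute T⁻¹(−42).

Both pieces are strictly increasing (slopes 9 and 4), so each is injective on its own interval.
The left piece maps (−∞, −6) onto (−∞, −51); the right piece maps [−6, ∞) onto [−51, ∞).
These images are disjoint, so no value is attained by both pieces. Thus T is injective.
Because the two images are disjoint, no x < −6 has T(x) = T(−6), so we compute T⁻¹(−42): −42 lies in [−51, ∞), so solve 4x − 27 = −42: x = (−42 + 27)/4 = −15/4.

-15/4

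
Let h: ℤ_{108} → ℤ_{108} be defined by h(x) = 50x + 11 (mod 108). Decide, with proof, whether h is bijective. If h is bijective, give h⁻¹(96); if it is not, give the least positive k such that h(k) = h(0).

By definition, injectivity means: for all s, t in the domain, h(s) = h(t) implies s = t.
We have gcd(50, 108) = 2 > 1. Taking s = 0 and t = 54: h(0) = 11 and h(54) = 50·54 + 11 = 2711 ≡ 11 (mod 108).
So h(0) = h(54) while 0 ≠ 54, so h is not injective, hence not bijective.
Since h is not bijective, we find the least positive k with h(k) = h(0): this means 50k ≡ 0 (mod 108), i.e. 108 ∣ 50k. Since gcd(50, 108) = 2, dividing through by 2 this holds exactly when 54 ∣ 25k, and as gcd(25, 54) = 1, exactly when 54 ∣ k.
The smallest positive such k is 54.

54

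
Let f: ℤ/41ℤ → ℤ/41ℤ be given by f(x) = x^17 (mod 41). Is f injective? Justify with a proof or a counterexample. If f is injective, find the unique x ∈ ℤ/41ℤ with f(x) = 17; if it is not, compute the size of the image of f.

19

Since 41 is prime, the nonzero elements of ℤ/41ℤ form a cyclic group of order 40.
As gcd(17, 40) = 1, raising to the 17th power is a bijection on this group: if x_1^17 ≡ x_2^17 then (x_1x_2^{−1})^17 = 1, and the only element of order dividing gcd(17, 40) = 1 is 1, so x_1 = x_2.
With f(0) = 0 this makes f injective on all of ℤ/41ℤ, hence bijective (finite equal-size domain and codomain). In particular f is injective.
Since f is injective, we find the preimage of 17. The inverse of x ↦ x^17 on (ℤ/41ℤ)^× is x ↦ x^33, because 17·33 = 561 = 14·40 + 1 ≡ 1 (mod 40) and x^{40} = 1 for x ≠ 0 (Fermat). So f⁻¹(17) = 17^33 mod 41.
Repeated squaring mod 41: 17^1 ≡ 17, 17^2 ≡ 17² = 289 ≡ 2, 17^4 ≡ 2² = 4, 17^8 ≡ 4² = 16, 17^16 ≡ 16² = 256 ≡ 10, 17^32 ≡ 10² = 100 ≡ 18. Since 33 = 32 + 1, 17^33 ≡ 18·17: 18·17 = 306 ≡ 19. So 17^33 ≡ 19 (mod 41).
Hence f⁻¹(17) = 19.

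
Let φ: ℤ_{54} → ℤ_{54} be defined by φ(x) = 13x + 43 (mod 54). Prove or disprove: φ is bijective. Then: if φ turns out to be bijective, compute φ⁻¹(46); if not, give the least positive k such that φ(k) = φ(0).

21

Suppose φ(a) = φ(b) in ℤ_{54}. Then 13a + 43 ≡ 13b + 43 (mod 54), hence 13(a − b) ≡ 0 (mod 54).
Since gcd(13, 54) = 1, 13 is invertible modulo 54, hence a − b ≡ 0 (mod 54), i.e. a = b.
We now compute 13⁻¹ mod 54 explicitly. Euclid's algorithm: 54 = 4·13 + 2, 13 = 6·2 + 1; back-substituting gives 1 = 25·13 − 6·54, so 13⁻¹ ≡ 25 (mod 54).
Then y ↦ 25(y − 43) is a two-sided inverse to φ, so every y ∈ ℤ_{54} has a preimage.
So φ is bijective.
Since φ is bijective, we find φ⁻¹(46): we need 13x ≡ 46 − 43 ≡ 3 (mod 54). Using 13⁻¹ = 25: x ≡ 25·3 = 75 = 1·54 + 21, so x = 21.
Check: φ(21) = 13·21 + 43 = 316 = 5·54 + 46 ≡ 46 (mod 54).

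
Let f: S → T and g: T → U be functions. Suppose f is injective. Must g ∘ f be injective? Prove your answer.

No. Take S = T = U = {0, 1}, f = identity (injective), and g(x) = 0 for every x.
Then (g ∘ f)(0) = 0 = (g ∘ f)(1) with 0 ≠ 1, so g ∘ f is not injective.

not injective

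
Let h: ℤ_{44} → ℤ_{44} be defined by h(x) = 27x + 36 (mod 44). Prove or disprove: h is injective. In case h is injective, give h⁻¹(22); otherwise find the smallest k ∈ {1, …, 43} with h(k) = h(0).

6

If h(u) = h(v), then 27u ≡ 27v (mod 44). Because gcd(27, 44) = 1, we may cancel 27 to get u ≡ v (mod 44).
Thus h is injective.
We now compute 27⁻¹ mod 44 explicitly. Euclid's algorithm: 44 = 1·27 + 17, 27 = 1·17 + 10, 17 = 1·10 + 7, 10 = 1·7 + 3, 7 = 2·3 + 1; back-substituting gives 1 = 31·27 − 19·44, so 27⁻¹ ≡ 31 (mod 44).
Since h is injective, we find h⁻¹(22): we need 27x ≡ 22 − 36 ≡ 30 (mod 44). Using 27⁻¹ = 31: x ≡ 31·30 = 930 = 21·44 + 6, so x = 6.
Check: h(6) = 27·6 + 36 = 198 = 4·44 + 22 ≡ 22 (mod 44).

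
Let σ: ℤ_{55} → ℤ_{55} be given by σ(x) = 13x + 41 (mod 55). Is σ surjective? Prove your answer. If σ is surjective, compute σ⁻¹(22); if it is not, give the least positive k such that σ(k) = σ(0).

Since gcd(13, 55) = 1, 13 is invertible modulo 55. Euclid's algorithm: 55 = 4·13 + 3, 13 = 4·3 + 1; back-substituting gives 1 = 17·13 − 4·55, so 13⁻¹ ≡ 17 (mod 55).
For any y ∈ ℤ_{55}, x = 17(y − 41) mod 55 satisfies σ(x) = 13·17(y − 41) + 41 ≡ y (since 13·17 ≡ 1 mod 55). So every y has a preimage.
Thus σ is surjective.
Since σ is surjective, we compute σ⁻¹(22): solve 13x + 41 ≡ 22 (mod 55), i.e. 13x ≡ 36 (mod 55).
Multiplying by 13⁻¹ = 17 gives x ≡ 17·36 = 612 = 11·55 + 7 ≡ 7 (mod 55).
Check: σ(7) = 13·7 + 41 = 132 = 2·55 + 22 ≡ 22 (mod 55).

7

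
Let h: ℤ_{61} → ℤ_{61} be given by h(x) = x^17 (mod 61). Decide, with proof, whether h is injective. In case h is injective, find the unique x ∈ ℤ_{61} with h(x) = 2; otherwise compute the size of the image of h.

Since 61 is prime, the nonzero elements of ℤ_{61} form a cyclic group of order 60.
As gcd(17, 60) = 1, raising to the 17th power is a bijection on this group: if x_1^17 ≡ x_2^17 then (x_1x_2^{−1})^17 = 1, and the only element of order dividing gcd(17, 60) = 1 is 1, so x_1 = x_2.
With h(0) = 0 this makes h injective on all of ℤ_{61}, hence bijective (finite equal-size domain and codomain). In particular h is injective.
Since h is injective, we find the preimage of 2. The inverse of x ↦ x^17 on (ℤ_{61})^× is x ↦ x^53, because 17·53 = 901 = 15·60 + 1 ≡ 1 (mod 60) and x^{60} = 1 for x ≠ 0 (Fermat). So h⁻¹(2) = 2^53 mod 61.
Repeated squaring mod 61: 2^1 ≡ 2, 2^2 ≡ 2² = 4, 2^4 ≡ 4² = 16, 2^8 ≡ 16² = 256 ≡ 12, 2^16 ≡ 12² = 144 ≡ 22, 2^32 ≡ 22² = 484 ≡ 57. Since 53 = 32 + 16 + 4 + 1, 2^53 ≡ 57·22·16·2: 57·22 = 1254 ≡ 34, then 34·16 = 544 ≡ 56, then 56·2 = 112 ≡ 51. So 2^53 ≡ 51 (mod 61).
Hence h⁻¹(2) = 51.

51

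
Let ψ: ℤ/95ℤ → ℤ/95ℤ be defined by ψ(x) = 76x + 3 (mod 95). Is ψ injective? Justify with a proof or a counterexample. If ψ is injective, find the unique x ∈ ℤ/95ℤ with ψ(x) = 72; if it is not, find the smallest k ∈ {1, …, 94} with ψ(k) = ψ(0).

5

Recall: injectivity means: for all u, v in the domain, ψ(u) = ψ(v) implies u = v.
We have gcd(76, 95) = 19 > 1. Taking u = 0 and v = 5: ψ(0) = 3 and ψ(5) = 76·5 + 3 = 383 ≡ 3 (mod 95).
So ψ(0) = ψ(5) while 0 ≠ 5, thus ψ is not injective.
Since ψ is not injective, we find the least positive k with ψ(k) = ψ(0): this means 76k ≡ 0 (mod 95), i.e. 95 ∣ 76k. Since gcd(76, 95) = 19, dividing through by 19 this holds exactly when 5 ∣ 4k, and as gcd(4, 5) = 1, exactly when 5 ∣ k.
The smallest positive such k is 5.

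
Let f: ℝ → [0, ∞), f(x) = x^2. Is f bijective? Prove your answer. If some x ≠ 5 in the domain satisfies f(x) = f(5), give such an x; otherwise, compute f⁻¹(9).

-5

f(5) = 25 = (−5)^2 = f(−5) (since 2 is even), with 5 ≠ −5. So f is not injective, hence not bijective.
For the follow-up, such an x exists: taking x = −5 ∈ ℝ gives f(−5) = 25 = f(5) with −5 ≠ 5.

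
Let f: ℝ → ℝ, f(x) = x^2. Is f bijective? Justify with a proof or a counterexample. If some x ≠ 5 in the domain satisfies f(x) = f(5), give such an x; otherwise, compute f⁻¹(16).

f(5) = 25 = (−5)^2 = f(−5) (since 2 is even), with 5 ≠ −5. So f is not injective, hence not bijective.
For the follow-up, such an x exists: taking x = −5 ∈ ℝ gives f(−5) = 25 = f(5) with −5 ≠ 5.

-5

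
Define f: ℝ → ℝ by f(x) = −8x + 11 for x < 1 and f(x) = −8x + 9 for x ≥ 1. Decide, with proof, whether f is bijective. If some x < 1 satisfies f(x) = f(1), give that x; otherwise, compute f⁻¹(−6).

15/8

Both pieces are strictly decreasing (slopes −8 and −8), so each is injective on its own interval.
The left piece maps (−∞, 1) onto (3, ∞); the right piece maps [1, ∞) onto (−∞, 1].
The images leave a gap (3 has no preimage), so f is not surjective, hence not bijective.
Because the two images are disjoint, no x < 1 has f(x) = f(1), so we compute f⁻¹(−6): −6 lies in (−∞, 1], so solve −8x + 9 = −6: x = (−6 − 9)/(−8) = 15/8.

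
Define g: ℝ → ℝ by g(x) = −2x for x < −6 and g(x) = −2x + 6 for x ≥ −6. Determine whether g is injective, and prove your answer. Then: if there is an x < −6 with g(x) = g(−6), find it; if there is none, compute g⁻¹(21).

-9

Both pieces are strictly decreasing (slopes −2 and −2), so each is injective on its own interval.
The left piece maps (−∞, −6) onto (12, ∞); the right piece maps [−6, ∞) onto (−∞, 18].
These images overlap. In particular g(−6) = 18 (right piece), and solving −2x = 18 on the left piece gives x = −9 < −6.
So g(−9) = g(−6) with −9 ≠ −6, and g is not injective. This x = −9 is the requested value below −6.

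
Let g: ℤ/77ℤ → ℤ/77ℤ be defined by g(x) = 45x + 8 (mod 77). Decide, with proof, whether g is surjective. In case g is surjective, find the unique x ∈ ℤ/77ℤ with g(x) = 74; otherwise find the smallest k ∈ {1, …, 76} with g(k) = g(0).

22

Recall: surjectivity means every element of the codomain has a preimage under g.
Since gcd(45, 77) = 1, 45 is invertible modulo 77. Euclid's algorithm: 77 = 1·45 + 32, 45 = 1·32 + 13, 32 = 2·13 + 6, 13 = 2·6 + 1; back-substituting gives 1 = 12·45 − 7·77, so 45⁻¹ ≡ 12 (mod 77).
For any y ∈ ℤ/77ℤ, x = 12(y − 8) mod 77 satisfies g(x) = 45·12(y − 8) + 8 ≡ y (since 45·12 ≡ 1 mod 77). So every y has a preimage.
Hence g is surjective.
Since g is surjective, we find g⁻¹(74): we need 45x ≡ 74 − 8 ≡ 66 (mod 77). Using 45⁻¹ = 12: x ≡ 12·66 = 792 = 10·77 + 22, so x = 22.
Check: g(22) = 45·22 + 8 = 998 = 12·77 + 74 ≡ 74 (mod 77).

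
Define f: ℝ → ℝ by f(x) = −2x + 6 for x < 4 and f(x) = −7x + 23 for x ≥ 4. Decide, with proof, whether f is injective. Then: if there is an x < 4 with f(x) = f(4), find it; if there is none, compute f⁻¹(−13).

Both pieces are strictly decreasing (slopes −2 and −7), so each is injective on its own interval.
The left piece maps (−∞, 4) onto (−2, ∞); the right piece maps [4, ∞) onto (−∞, −5].
These images are disjoint, so no value is attained by both pieces. Therefore f is injective.
Because the two images are disjoint, no x < 4 has f(x) = f(4), so we compute f⁻¹(−13): −13 lies in (−∞, −5], so solve −7x + 23 = −13: x = (−13 − 23)/(−7) = 36/7.

36/7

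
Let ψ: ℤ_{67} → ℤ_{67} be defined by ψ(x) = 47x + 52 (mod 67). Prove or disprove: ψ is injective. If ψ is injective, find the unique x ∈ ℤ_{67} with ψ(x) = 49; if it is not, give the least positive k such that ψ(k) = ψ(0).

If ψ(s) = ψ(t), then 47s ≡ 47t (mod 67). Because gcd(47, 67) = 1, we may cancel 47 to get s ≡ t (mod 67).
Therefore ψ is injective.
We now compute 47⁻¹ mod 67 explicitly. Euclid's algorithm: 67 = 1·47 + 20, 47 = 2·20 + 7, 20 = 2·7 + 6, 7 = 1·6 + 1; back-substituting gives 1 = 10·47 − 7·67, so 47⁻¹ ≡ 10 (mod 67).
Since ψ is injective, we compute ψ⁻¹(49): solve 47x + 52 ≡ 49 (mod 67), i.e. 47x ≡ 64 (mod 67).
Multiplying by 47⁻¹ = 10 gives x ≡ 10·64 = 640 = 9·67 + 37 ≡ 37 (mod 67).
Check: ψ(37) = 47·37 + 52 = 1791 = 26·67 + 49 ≡ 49 (mod 67).

37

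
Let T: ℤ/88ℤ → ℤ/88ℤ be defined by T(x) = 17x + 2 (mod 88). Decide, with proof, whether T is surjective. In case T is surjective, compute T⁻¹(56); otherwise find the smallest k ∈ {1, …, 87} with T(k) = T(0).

Since gcd(17, 88) = 1, 17 is invertible modulo 88. Euclid's algorithm: 88 = 5·17 + 3, 17 = 5·3 + 2, 3 = 1·2 + 1; back-substituting gives 1 = 57·17 − 11·88, so 17⁻¹ ≡ 57 (mod 88).
Then y ↦ 57(y − 2) is a two-sided inverse to T, so every y ∈ ℤ/88ℤ has a preimage.
Thus T is surjective.
Since T is surjective, we compute T⁻¹(56): solve 17x + 2 ≡ 56 (mod 88), i.e. 17x ≡ 54 (mod 88).
Multiplying by 17⁻¹ = 57 gives x ≡ 57·54 = 3078 = 34·88 + 86 ≡ 86 (mod 88).
Check: T(86) = 17·86 + 2 = 1464 = 16·88 + 56 ≡ 56 (mod 88).

86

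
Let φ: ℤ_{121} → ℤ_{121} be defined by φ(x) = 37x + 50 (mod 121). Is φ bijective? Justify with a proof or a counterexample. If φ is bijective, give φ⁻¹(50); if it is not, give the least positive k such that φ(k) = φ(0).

0

By definition, φ is injective if φ(a) = φ(b) implies a = b.
Suppose φ(a) = φ(b) in ℤ_{121}. Then 37a + 50 ≡ 37b + 50 (mod 121), hence 37(a − b) ≡ 0 (mod 121).
Since gcd(37, 121) = 1, 37 is invertible modulo 121, hence a − b ≡ 0 (mod 121), i.e. a = b.
We now compute 37⁻¹ mod 121 explicitly. Euclid's algorithm: 121 = 3·37 + 10, 37 = 3·10 + 7, 10 = 1·7 + 3, 7 = 2·3 + 1; back-substituting gives 1 = 36·37 − 11·121, so 37⁻¹ ≡ 36 (mod 121).
For any y ∈ ℤ_{121}, x = 36(y − 50) mod 121 satisfies φ(x) = 37·36(y − 50) + 50 ≡ y (since 37·36 ≡ 1 mod 121). So every y has a preimage.
Thus φ is bijective.
Since φ is bijective, we find φ⁻¹(50): we need 37x ≡ 50 − 50 ≡ 0 (mod 121). Using 37⁻¹ = 36: x ≡ 36·0 = 0, so x = 0.
Check: φ(0) = 37·0 + 50 = 50 ≡ 50 (mod 121).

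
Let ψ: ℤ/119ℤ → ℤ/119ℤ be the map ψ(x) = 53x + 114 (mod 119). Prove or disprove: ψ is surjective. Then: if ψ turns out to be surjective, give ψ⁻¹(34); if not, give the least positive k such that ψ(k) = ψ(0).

Since gcd(53, 119) = 1, 53 is invertible modulo 119. Euclid's algorithm: 119 = 2·53 + 13, 53 = 4·13 + 1; back-substituting gives 1 = 9·53 − 4·119, so 53⁻¹ ≡ 9 (mod 119).
For any y ∈ ℤ/119ℤ, x = 9(y − 114) mod 119 satisfies ψ(x) = 53·9(y − 114) + 114 ≡ y (since 53·9 ≡ 1 mod 119). So every y has a preimage.
Hence ψ is surjective.
Since ψ is surjective, we find ψ⁻¹(34): we need 53x ≡ 34 − 114 ≡ 39 (mod 119). Using 53⁻¹ = 9: x ≡ 9·39 = 351 = 2·119 + 113, so x = 113.
Check: ψ(113) = 53·113 + 114 = 6103 = 51·119 + 34 ≡ 34 (mod 119).

113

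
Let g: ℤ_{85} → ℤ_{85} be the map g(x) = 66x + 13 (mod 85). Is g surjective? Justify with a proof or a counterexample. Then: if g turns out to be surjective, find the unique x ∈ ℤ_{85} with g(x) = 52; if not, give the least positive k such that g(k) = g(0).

Since gcd(66, 85) = 1, 66 is invertible modulo 85. Euclid's algorithm: 85 = 1·66 + 19, 66 = 3·19 + 9, 19 = 2·9 + 1; back-substituting gives 1 = 76·66 − 59·85, so 66⁻¹ ≡ 76 (mod 85).
Then y ↦ 76(y − 13) is a two-sided inverse to g, so every y ∈ ℤ_{85} has a preimage.
Thus g is surjective.
Since g is surjective, we compute g⁻¹(52): solve 66x + 13 ≡ 52 (mod 85), i.e. 66x ≡ 39 (mod 85).
Multiplying by 66⁻¹ = 76 gives x ≡ 76·39 = 2964 = 34·85 + 74 ≡ 74 (mod 85).
Check: g(74) = 66·74 + 13 = 4897 = 57·85 + 52 ≡ 52 (mod 85).

74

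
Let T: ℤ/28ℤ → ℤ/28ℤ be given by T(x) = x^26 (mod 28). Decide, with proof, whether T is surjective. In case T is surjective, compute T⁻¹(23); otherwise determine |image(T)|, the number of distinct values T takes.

T(6): Repeated squaring mod 28: 6^1 ≡ 6, 6^2 ≡ 6² = 36 ≡ 8, 6^4 ≡ 8² = 64 ≡ 8, 6^8 ≡ 8² = 64 ≡ 8, 6^16 ≡ 8² = 64 ≡ 8. Since 26 = 16 + 8 + 2, 6^26 ≡ 8·8·8: 8·8 = 64 ≡ 8, then 8·8 = 64 ≡ 8. So 6^26 ≡ 8 (mod 28).
T(8): Repeated squaring mod 28: 8^1 ≡ 8, 8^2 ≡ 8² = 64 ≡ 8, 8^4 ≡ 8² = 64 ≡ 8, 8^8 ≡ 8² = 64 ≡ 8, 8^16 ≡ 8² = 64 ≡ 8. Since 26 = 16 + 8 + 2, 8^26 ≡ 8·8·8: 8·8 = 64 ≡ 8, then 8·8 = 64 ≡ 8. So 8^26 ≡ 8 (mod 28).
So T(6) = T(8) = 8 while 6 ≠ 8, thus T is not injective.
A non-injective map from the 28-element set ℤ/28ℤ to itself takes at most 27 distinct values, so it cannot be surjective. Hence T is not surjective.
Since T is not surjective, we determine |image(T)|. Computing x^26 mod 28 for each x (by repeated squaring, reducing mod 28 at every step), the values T(0), T(1), …, T(27) are: 0, 1, 4, 9, 16, 25, 8, 21, 8, 25, 16, 9, 4, 1, 0, 1, 4, 9, 16, 25, 8, 21, 8, 25, 16, 9, 4, 1.
The distinct values are {0, 1, 4, 8, 9, 16, 21, 25}; there are 8 of them.

8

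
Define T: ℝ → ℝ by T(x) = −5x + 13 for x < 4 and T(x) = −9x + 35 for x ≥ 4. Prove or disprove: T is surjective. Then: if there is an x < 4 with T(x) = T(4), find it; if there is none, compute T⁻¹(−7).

Both pieces are strictly decreasing (slopes −5 and −9), so each is injective on its own interval.
The left piece maps (−∞, 4) onto (−7, ∞); the right piece maps [4, ∞) onto (−∞, −1].
The union (−7, ∞) ∪ (−∞, −1] covers ℝ, so T is surjective.
For the follow-up: the images overlap, so an x < 4 with T(x) = T(4) exists. T(4) = −1; solving −5x + 13 = −1 for x < 4 gives x = (−1 − 13)/(−5) = 14/5.

14/5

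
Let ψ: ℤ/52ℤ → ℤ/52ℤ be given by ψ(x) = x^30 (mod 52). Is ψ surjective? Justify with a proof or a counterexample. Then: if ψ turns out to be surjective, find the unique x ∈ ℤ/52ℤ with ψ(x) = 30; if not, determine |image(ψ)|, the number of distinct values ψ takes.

6

ψ(1) = 1^30 = 1.
ψ(3): Repeated squaring mod 52: 3^1 ≡ 3, 3^2 ≡ 3² = 9, 3^4 ≡ 9² = 81 ≡ 29, 3^8 ≡ 29² = 841 ≡ 9, 3^16 ≡ 9² = 81 ≡ 29. Since 30 = 16 + 8 + 4 + 2, 3^30 ≡ 29·9·29·9: 29·9 = 261 ≡ 1, then 1·29 = 29, then 29·9 = 261 ≡ 1. So 3^30 ≡ 1 (mod 52).
So ψ(1) = ψ(3) = 1 while 1 ≠ 3, hence ψ is not injective.
A non-injective map from the 52-element set ℤ/52ℤ to itself takes at most 51 distinct values, so it cannot be surjective. Therefore ψ is not surjective.
Since ψ is not surjective, we determine |image(ψ)|. Computing x^30 mod 52 for each x (by repeated squaring, reducing mod 52 at every step), the values ψ(0), ψ(1), …, ψ(51) are: 0, 1, 12, 1, 40, 25, 12, 25, 12, 1, 40, 25, 40, 13, 40, 25, 40, 1, 12, 25, 12, 25, 40, 1, 12, 1, 0, 1, 12, 1, 40, 25, 12, 25, 12, 1, 40, 25, 40, 13, 40, 25, 40, 1, 12, 25, 12, 25, 40, 1, 12, 1.
The distinct values are {0, 1, 12, 13, 25, 40}; there are 6 of them.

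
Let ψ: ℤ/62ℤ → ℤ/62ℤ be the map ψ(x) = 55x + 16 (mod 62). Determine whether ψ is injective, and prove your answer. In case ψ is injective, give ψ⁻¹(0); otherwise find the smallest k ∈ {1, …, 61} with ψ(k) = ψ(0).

Suppose ψ(a) = ψ(b) in ℤ/62ℤ. Then 55a + 16 ≡ 55b + 16 (mod 62), thus 55(a − b) ≡ 0 (mod 62).
Since gcd(55, 62) = 1, 55 is invertible modulo 62, hence a − b ≡ 0 (mod 62), i.e. a = b.
Therefore ψ is injective.
We now compute 55⁻¹ mod 62 explicitly. Euclid's algorithm: 62 = 1·55 + 7, 55 = 7·7 + 6, 7 = 1·6 + 1; back-substituting gives 1 = 53·55 − 47·62, so 55⁻¹ ≡ 53 (mod 62).
Since ψ is injective, we find ψ⁻¹(0): we need 55x ≡ 0 − 16 ≡ 46 (mod 62). Using 55⁻¹ = 53: x ≡ 53·46 = 2438 = 39·62 + 20, so x = 20.
Check: ψ(20) = 55·20 + 16 = 1116 = 18·62 + 0 ≡ 0 (mod 62).

20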